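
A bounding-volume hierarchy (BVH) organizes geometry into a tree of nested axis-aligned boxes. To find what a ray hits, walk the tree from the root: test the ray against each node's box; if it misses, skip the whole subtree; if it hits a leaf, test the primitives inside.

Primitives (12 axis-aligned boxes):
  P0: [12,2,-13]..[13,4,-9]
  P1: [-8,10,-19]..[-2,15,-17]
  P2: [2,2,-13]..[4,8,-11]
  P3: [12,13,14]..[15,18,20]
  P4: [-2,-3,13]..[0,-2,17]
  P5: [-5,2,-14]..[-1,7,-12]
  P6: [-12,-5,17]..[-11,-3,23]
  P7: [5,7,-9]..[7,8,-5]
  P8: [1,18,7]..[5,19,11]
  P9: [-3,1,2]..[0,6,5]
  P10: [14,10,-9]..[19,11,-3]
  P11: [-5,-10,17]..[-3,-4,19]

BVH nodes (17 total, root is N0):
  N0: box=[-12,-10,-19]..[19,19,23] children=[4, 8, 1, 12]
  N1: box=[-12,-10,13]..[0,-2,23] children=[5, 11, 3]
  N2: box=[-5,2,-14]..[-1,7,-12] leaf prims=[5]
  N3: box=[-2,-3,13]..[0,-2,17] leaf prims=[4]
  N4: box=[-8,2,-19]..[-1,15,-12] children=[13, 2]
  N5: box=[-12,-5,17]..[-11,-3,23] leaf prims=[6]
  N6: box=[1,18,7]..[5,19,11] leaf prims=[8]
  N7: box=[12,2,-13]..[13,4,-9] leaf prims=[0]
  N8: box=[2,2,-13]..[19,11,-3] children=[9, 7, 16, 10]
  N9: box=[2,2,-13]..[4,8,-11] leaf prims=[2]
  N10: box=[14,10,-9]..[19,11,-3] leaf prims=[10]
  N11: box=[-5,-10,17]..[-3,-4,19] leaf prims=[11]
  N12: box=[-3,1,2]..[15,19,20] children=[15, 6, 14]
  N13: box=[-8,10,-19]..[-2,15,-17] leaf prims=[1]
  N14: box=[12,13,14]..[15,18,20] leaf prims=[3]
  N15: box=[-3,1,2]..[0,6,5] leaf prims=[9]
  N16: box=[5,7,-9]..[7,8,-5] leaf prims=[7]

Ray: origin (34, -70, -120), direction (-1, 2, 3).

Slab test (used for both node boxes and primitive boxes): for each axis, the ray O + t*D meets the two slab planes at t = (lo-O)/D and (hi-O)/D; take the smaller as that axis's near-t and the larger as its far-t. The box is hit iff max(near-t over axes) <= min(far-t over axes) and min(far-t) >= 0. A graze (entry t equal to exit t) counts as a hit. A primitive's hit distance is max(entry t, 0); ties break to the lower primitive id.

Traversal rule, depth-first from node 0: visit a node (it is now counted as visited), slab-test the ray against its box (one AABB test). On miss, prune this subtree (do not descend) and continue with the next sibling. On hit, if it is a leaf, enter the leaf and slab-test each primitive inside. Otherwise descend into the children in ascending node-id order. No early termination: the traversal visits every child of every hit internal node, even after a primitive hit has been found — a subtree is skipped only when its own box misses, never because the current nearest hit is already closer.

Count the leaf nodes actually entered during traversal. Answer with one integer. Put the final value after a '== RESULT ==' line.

Traverse from the root:
N0 x:[15,46] y:[30,89/2] z:[101/3,143/3] -> hit [101/3,89/2], descend [1, 4, 8, 12]
  N1 x:[34,46] y:[30,34] z:[133/3,143/3] -> miss, prune
  N4 x:[35,42] y:[36,85/2] z:[101/3,36] -> hit [36,36], descend [2, 13]
    N2 x:[35,39] y:[36,77/2] z:[106/3,36] -> hit [36,36] leaf, test {P5@t=36}
    N13 x:[36,42] y:[40,85/2] z:[101/3,103/3] -> miss, prune
  N8 x:[15,32] y:[36,81/2] z:[107/3,39] -> miss, prune
  N12 x:[19,37] y:[71/2,89/2] z:[122/3,140/3] -> miss, prune

order=[0, 1, 4, 2, 13, 8, 12]  |boxes|=7  |leaves|=1  hit=P5

== RESULT ==
1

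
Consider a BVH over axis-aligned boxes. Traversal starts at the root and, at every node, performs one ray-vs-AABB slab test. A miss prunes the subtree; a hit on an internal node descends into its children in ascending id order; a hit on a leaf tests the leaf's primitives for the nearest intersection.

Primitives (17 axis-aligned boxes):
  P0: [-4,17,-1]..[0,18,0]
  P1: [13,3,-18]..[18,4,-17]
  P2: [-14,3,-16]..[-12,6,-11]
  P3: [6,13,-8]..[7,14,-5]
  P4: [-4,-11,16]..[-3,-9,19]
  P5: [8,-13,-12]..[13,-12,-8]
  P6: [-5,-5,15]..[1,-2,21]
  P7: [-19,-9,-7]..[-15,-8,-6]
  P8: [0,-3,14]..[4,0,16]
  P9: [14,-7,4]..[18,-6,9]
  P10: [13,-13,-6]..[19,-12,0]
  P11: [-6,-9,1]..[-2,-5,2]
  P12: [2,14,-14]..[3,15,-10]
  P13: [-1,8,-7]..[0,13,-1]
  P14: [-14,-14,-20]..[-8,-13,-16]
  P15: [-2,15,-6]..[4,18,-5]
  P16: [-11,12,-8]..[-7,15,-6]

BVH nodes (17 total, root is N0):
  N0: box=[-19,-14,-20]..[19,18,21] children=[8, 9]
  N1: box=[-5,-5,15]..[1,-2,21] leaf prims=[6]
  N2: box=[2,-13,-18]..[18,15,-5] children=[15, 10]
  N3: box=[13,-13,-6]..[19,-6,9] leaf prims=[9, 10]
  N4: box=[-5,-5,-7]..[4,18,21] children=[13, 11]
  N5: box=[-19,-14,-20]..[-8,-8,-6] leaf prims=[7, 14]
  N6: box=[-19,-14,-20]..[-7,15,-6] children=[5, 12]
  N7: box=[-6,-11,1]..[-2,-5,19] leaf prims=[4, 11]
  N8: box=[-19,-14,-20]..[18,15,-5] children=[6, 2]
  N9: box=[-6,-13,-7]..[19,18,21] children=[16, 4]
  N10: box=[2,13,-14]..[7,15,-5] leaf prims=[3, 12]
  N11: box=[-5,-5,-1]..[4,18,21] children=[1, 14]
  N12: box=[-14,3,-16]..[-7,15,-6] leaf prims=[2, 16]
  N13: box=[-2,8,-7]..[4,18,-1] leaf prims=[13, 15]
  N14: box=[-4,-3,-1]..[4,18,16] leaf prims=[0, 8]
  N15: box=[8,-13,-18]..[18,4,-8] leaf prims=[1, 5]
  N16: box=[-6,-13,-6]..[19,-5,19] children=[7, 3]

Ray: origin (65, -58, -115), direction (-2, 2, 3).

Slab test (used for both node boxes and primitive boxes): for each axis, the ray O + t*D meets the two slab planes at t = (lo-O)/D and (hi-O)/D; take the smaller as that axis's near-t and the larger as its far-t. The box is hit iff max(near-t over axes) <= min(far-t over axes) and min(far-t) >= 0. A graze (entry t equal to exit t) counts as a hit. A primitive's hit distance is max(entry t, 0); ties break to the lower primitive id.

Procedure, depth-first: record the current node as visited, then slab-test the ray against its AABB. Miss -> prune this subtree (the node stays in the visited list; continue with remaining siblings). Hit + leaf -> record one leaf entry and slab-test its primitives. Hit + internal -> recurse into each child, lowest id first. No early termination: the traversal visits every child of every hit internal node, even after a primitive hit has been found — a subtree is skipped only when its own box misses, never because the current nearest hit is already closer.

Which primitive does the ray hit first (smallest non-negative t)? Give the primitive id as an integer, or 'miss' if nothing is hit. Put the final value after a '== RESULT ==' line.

Traverse from the root:
N0 x:[23,42] y:[22,38] z:[95/3,136/3] -> hit [95/3,38], descend [8, 9]
  N8 x:[47/2,42] y:[22,73/2] z:[95/3,110/3] -> hit [95/3,73/2], descend [2, 6]
    N2 x:[47/2,63/2] y:[45/2,73/2] z:[97/3,110/3] -> miss, prune
    N6 x:[36,42] y:[22,73/2] z:[95/3,109/3] -> hit [36,109/3], descend [5, 12]
      N5 x:[73/2,42] y:[22,25] z:[95/3,109/3] -> miss, prune
      N12 x:[36,79/2] y:[61/2,73/2] z:[33,109/3] -> hit [36,109/3] leaf, test {P2(miss), P16@t=36}
  N9 x:[23,71/2] y:[45/2,38] z:[36,136/3] -> miss, prune

Summary -> nodes [0, 8, 2, 6, 5, 12, 9]; box-tests=7; leaf-entries=1; first=P16

== RESULT ==
16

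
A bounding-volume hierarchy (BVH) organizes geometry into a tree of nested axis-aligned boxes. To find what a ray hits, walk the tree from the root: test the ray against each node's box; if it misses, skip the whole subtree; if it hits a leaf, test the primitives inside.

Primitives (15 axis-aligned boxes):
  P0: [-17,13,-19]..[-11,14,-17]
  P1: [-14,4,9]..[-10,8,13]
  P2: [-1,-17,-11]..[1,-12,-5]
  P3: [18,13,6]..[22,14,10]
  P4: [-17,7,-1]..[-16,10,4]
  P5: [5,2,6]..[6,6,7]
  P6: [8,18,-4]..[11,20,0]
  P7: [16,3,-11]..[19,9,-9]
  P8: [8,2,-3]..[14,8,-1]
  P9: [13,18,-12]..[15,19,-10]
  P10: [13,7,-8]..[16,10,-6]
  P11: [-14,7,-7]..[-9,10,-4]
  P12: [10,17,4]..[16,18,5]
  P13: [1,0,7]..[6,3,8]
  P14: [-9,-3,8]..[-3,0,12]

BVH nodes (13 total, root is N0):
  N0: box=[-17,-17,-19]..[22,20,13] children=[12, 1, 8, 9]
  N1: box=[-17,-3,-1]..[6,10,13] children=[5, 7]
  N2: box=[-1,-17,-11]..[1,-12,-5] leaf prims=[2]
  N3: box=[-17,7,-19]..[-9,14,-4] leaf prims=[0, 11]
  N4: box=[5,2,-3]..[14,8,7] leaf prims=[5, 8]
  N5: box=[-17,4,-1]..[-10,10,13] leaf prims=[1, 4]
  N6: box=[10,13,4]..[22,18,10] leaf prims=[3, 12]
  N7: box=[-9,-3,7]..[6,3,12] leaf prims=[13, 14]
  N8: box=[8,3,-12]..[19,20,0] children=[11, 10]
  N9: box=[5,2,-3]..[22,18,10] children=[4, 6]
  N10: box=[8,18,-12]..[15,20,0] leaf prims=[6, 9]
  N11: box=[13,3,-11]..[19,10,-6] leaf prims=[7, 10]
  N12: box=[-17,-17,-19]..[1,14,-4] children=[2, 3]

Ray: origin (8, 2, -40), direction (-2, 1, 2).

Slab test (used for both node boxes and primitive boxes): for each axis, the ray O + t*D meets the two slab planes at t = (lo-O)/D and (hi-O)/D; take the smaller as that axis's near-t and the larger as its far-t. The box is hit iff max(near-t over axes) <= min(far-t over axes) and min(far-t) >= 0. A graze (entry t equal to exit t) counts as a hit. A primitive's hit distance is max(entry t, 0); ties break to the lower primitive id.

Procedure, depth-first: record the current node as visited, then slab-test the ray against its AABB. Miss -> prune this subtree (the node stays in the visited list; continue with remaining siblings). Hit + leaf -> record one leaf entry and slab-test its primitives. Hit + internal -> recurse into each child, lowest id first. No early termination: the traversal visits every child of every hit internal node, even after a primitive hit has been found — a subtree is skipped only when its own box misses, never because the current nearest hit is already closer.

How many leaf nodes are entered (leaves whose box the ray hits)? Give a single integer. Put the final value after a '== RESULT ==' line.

Trace the traversal:
N0 x:[-7,25/2] y:[-19,18] z:[21/2,53/2] -> hit [21/2,25/2], descend [1, 8, 9, 12]
  N1 x:[1,25/2] y:[-5,8] z:[39/2,53/2] -> miss, prune
  N8 x:[-11/2,0] y:[1,18] z:[14,20] -> miss, prune
  N9 x:[-7,3/2] y:[0,16] z:[37/2,25] -> miss, prune
  N12 x:[7/2,25/2] y:[-19,12] z:[21/2,18] -> hit [21/2,12], descend [2, 3]
    N2 x:[7/2,9/2] y:[-19,-14] z:[29/2,35/2] -> miss, prune
    N3 x:[17/2,25/2] y:[5,12] z:[21/2,18] -> hit [21/2,12] leaf, test {P0@t=11, P11(miss)}

7 AABB tests over nodes [0, 1, 8, 9, 12, 2, 3]; 1 leaf entered; closest P0.

== RESULT ==
1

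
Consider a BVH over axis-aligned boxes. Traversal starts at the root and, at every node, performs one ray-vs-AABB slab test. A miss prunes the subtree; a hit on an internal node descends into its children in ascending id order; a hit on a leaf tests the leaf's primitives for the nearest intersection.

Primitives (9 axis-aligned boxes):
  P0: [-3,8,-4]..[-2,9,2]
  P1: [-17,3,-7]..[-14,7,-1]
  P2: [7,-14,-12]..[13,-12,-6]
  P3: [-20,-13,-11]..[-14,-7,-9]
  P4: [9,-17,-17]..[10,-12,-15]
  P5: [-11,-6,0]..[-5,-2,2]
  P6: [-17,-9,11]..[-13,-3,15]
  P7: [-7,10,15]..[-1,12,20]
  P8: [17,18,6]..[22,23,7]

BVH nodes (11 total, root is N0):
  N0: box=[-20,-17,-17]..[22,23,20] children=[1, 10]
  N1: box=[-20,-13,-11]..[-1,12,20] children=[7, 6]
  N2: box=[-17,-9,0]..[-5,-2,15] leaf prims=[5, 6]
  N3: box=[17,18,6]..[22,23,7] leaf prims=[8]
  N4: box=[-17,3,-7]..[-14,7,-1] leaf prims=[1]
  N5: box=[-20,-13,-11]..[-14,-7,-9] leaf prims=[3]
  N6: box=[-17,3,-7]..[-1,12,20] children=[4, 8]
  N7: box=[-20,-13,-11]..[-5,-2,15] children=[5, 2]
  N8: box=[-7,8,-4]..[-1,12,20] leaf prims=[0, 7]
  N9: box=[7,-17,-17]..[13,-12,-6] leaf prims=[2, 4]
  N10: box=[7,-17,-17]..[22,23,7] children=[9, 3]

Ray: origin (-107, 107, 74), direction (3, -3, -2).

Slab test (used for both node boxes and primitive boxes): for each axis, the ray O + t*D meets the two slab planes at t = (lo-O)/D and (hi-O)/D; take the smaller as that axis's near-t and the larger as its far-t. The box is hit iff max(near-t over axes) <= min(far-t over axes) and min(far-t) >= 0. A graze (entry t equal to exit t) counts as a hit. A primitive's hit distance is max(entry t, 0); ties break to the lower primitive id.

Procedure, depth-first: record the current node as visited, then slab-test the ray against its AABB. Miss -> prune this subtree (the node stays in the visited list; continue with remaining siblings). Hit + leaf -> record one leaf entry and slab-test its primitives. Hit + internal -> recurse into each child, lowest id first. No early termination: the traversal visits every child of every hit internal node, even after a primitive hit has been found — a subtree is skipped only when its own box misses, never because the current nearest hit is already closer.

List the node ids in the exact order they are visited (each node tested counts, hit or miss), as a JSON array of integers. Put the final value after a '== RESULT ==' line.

Walk:
N0 x:[29,43] y:[28,124/3] z:[27,91/2] -> hit [29,124/3], descend [1, 10]
  N1 x:[29,106/3] y:[95/3,40] z:[27,85/2] -> hit [95/3,106/3], descend [6, 7]
    N6 x:[30,106/3] y:[95/3,104/3] z:[27,81/2] -> hit [95/3,104/3], descend [4, 8]
      N4 x:[30,31] y:[100/3,104/3] z:[75/2,81/2] -> miss, prune
      N8 x:[100/3,106/3] y:[95/3,33] z:[27,39] -> miss, prune
    N7 x:[29,34] y:[109/3,40] z:[59/2,85/2] -> miss, prune
  N10 x:[38,43] y:[28,124/3] z:[67/2,91/2] -> hit [38,124/3], descend [3, 9]
    N3 x:[124/3,43] y:[28,89/3] z:[67/2,34] -> miss, prune
    N9 x:[38,40] y:[119/3,124/3] z:[40,91/2] -> hit [40,40] leaf, test {P2@t=40, P4(miss)}

9 AABB tests over nodes [0, 1, 6, 4, 8, 7, 10, 3, 9]; 1 leaf entered; closest P2.

== RESULT ==
[0, 1, 6, 4, 8, 7, 10, 3, 9]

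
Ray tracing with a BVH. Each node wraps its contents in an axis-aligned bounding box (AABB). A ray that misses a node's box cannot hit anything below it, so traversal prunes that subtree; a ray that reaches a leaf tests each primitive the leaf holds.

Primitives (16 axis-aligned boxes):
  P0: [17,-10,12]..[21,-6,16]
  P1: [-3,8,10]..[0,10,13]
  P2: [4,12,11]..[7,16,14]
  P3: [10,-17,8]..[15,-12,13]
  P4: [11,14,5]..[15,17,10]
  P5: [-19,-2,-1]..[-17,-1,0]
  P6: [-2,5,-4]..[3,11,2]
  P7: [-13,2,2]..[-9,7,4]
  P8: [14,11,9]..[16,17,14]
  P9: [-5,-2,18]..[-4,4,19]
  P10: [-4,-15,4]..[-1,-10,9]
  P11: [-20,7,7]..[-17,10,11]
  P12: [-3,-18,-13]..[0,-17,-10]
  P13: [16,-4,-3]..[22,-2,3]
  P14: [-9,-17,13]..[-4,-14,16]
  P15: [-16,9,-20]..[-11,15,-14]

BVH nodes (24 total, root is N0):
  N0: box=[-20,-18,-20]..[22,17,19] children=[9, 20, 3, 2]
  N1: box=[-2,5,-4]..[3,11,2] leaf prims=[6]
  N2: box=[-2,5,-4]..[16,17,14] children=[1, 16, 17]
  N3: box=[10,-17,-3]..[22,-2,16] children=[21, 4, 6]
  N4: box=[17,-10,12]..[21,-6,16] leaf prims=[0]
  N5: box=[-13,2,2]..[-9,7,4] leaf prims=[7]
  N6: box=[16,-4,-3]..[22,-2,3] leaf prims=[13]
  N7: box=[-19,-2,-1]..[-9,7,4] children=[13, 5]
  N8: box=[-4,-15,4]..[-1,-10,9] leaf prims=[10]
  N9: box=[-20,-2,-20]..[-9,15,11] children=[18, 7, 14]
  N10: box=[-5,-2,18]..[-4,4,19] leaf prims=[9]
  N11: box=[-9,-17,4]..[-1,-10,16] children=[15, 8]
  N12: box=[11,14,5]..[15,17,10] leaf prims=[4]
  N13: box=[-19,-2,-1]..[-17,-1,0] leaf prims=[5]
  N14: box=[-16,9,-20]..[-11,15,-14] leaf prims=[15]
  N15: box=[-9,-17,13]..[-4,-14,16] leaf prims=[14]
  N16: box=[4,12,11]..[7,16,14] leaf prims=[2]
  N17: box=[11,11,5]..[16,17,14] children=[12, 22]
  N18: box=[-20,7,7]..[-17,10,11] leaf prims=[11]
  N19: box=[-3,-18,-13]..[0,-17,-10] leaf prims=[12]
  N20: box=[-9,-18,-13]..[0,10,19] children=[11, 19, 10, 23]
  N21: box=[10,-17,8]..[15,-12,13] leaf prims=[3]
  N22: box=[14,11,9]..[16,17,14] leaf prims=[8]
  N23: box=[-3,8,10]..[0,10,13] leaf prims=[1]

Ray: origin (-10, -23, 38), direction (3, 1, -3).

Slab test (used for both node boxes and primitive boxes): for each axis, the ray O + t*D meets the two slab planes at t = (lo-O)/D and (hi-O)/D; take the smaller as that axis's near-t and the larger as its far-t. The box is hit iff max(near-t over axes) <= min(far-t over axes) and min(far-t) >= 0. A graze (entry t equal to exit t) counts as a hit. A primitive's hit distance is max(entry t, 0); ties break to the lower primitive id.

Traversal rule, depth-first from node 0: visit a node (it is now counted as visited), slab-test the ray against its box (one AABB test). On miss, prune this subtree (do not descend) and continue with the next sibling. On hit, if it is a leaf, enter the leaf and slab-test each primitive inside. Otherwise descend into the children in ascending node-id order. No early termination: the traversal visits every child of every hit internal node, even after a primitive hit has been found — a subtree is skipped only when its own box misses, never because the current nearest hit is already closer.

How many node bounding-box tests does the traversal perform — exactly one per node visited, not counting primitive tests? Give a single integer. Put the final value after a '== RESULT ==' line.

Trace the traversal:
N0 x:[-10/3,32/3] y:[5,40] z:[19/3,58/3] -> hit [19/3,32/3], descend [2, 3, 9, 20]
  N2 x:[8/3,26/3] y:[28,40] z:[8,14] -> miss, prune
  N3 x:[20/3,32/3] y:[6,21] z:[22/3,41/3] -> hit [22/3,32/3], descend [4, 6, 21]
    N4 x:[9,31/3] y:[13,17] z:[22/3,26/3] -> miss, prune
    N6 x:[26/3,32/3] y:[19,21] z:[35/3,41/3] -> miss, prune
    N21 x:[20/3,25/3] y:[6,11] z:[25/3,10] -> hit [25/3,25/3] leaf, test {P3@t=25/3}
  N9 x:[-10/3,1/3] y:[21,38] z:[9,58/3] -> miss, prune
  N20 x:[1/3,10/3] y:[5,33] z:[19/3,17] -> miss, prune

Summary -> nodes [0, 2, 3, 4, 6, 21, 9, 20]; box-tests=8; leaf-entries=1; first=P3

== RESULT ==
8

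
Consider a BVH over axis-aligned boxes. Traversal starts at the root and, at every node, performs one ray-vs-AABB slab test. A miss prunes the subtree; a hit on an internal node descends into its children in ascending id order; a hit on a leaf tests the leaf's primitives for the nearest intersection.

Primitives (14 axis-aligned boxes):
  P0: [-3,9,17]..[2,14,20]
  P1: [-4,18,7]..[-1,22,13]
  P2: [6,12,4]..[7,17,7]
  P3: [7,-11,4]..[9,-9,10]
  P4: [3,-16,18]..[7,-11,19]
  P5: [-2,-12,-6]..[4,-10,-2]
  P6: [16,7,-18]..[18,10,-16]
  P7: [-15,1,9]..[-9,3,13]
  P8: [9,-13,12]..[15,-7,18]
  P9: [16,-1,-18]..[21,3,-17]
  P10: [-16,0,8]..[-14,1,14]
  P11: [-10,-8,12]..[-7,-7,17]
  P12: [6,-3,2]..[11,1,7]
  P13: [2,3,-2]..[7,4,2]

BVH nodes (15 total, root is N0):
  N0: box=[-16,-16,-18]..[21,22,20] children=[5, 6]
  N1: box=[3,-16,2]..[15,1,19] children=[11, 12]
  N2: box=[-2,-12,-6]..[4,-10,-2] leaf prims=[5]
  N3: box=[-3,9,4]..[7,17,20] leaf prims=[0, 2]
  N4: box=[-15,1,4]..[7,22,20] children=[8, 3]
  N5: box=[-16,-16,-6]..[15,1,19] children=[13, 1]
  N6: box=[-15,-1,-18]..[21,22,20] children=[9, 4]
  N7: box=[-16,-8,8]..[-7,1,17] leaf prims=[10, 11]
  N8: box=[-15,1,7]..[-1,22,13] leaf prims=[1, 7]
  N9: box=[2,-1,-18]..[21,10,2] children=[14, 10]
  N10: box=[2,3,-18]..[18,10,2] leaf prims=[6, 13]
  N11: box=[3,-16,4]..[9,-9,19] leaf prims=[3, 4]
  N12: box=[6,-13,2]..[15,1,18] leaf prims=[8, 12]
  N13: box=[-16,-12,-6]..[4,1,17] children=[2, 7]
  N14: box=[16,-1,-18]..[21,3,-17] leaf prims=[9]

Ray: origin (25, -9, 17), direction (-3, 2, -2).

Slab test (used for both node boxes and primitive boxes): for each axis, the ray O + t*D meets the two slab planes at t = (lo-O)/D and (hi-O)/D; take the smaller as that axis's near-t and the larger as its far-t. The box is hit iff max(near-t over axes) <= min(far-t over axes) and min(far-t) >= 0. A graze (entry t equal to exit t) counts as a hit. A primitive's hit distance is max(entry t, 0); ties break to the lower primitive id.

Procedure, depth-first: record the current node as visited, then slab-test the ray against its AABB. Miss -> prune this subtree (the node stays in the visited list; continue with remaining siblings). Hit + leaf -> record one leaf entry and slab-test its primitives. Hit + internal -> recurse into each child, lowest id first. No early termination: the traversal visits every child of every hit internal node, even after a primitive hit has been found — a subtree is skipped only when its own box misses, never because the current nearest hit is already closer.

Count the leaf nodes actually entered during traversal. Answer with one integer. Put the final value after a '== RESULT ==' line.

Traverse from the root:
N0 x:[4/3,41/3] y:[-7/2,31/2] z:[-3/2,35/2] -> hit [4/3,41/3], descend [5, 6]
  N5 x:[10/3,41/3] y:[-7/2,5] z:[-1,23/2] -> hit [10/3,5], descend [1, 13]
    N1 x:[10/3,22/3] y:[-7/2,5] z:[-1,15/2] -> hit [10/3,5], descend [11, 12]
      N11 x:[16/3,22/3] y:[-7/2,0] z:[-1,13/2] -> miss, prune
      N12 x:[10/3,19/3] y:[-2,5] z:[-1/2,15/2] -> hit [10/3,5] leaf, test {P8(miss), P12@t=5}
    N13 x:[7,41/3] y:[-3/2,5] z:[0,23/2] -> miss, prune
  N6 x:[4/3,40/3] y:[4,31/2] z:[-3/2,35/2] -> hit [4,40/3], descend [4, 9]
    N4 x:[6,40/3] y:[5,31/2] z:[-3/2,13/2] -> hit [6,13/2], descend [3, 8]
      N3 x:[6,28/3] y:[9,13] z:[-3/2,13/2] -> miss, prune
      N8 x:[26/3,40/3] y:[5,31/2] z:[2,5] -> miss, prune
    N9 x:[4/3,23/3] y:[4,19/2] z:[15/2,35/2] -> hit [15/2,23/3], descend [10, 14]
      N10 x:[7/3,23/3] y:[6,19/2] z:[15/2,35/2] -> hit [15/2,23/3] leaf, test {P6(miss), P13(miss)}
      N14 x:[4/3,3] y:[4,6] z:[17,35/2] -> miss, prune

order=[0, 5, 1, 11, 12, 13, 6, 4, 3, 8, 9, 10, 14]  |boxes|=13  |leaves|=2  hit=P12

== RESULT ==
2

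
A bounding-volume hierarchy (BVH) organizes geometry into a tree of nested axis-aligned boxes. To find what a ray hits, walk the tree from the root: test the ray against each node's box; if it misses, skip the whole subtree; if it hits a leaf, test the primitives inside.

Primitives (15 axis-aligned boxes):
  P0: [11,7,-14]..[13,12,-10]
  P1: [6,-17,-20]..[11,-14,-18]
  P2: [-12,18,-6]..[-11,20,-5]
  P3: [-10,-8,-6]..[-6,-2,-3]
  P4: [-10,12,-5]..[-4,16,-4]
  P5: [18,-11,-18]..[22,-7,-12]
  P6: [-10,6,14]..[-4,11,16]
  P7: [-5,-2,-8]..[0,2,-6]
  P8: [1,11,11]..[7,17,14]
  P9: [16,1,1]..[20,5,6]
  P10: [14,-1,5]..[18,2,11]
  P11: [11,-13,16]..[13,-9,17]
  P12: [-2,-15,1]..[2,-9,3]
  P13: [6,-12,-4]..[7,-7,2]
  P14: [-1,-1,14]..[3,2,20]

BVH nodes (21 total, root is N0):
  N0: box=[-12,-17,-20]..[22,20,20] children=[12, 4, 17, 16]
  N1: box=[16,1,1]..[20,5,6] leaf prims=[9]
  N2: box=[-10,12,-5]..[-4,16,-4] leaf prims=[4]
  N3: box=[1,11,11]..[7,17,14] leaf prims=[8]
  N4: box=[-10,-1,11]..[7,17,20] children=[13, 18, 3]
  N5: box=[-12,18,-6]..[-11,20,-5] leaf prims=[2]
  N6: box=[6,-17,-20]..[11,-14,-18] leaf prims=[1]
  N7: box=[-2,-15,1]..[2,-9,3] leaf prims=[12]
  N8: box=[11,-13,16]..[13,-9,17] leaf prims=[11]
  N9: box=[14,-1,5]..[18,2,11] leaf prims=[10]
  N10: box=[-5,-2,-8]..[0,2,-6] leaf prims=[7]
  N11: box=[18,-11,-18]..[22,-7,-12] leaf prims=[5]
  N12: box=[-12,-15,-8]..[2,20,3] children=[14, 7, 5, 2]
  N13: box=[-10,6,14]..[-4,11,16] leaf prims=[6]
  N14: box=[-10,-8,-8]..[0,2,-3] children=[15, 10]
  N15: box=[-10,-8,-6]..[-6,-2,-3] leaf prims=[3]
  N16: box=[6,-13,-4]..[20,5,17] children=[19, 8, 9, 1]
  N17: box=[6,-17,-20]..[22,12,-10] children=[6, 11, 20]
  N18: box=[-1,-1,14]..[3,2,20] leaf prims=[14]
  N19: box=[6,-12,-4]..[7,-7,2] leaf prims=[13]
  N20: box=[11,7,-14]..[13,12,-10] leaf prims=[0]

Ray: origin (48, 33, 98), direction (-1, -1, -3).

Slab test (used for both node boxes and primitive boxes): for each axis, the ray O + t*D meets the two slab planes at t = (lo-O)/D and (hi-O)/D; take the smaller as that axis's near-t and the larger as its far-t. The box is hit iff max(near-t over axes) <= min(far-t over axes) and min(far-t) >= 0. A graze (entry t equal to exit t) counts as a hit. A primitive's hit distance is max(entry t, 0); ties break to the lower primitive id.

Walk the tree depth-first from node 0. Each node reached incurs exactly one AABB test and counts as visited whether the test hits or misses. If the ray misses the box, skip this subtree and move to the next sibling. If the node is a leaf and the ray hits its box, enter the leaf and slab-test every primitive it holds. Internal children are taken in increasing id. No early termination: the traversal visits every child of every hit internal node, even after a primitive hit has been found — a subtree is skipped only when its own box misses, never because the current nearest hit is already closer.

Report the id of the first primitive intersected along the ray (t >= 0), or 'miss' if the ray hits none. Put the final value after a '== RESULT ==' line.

Trace the traversal:
N0 x:[26,60] y:[13,50] z:[26,118/3] -> hit [26,118/3], descend [4, 12, 16, 17]
  N4 x:[41,58] y:[16,34] z:[26,29] -> miss, prune
  N12 x:[46,60] y:[13,48] z:[95/3,106/3] -> miss, prune
  N16 x:[28,42] y:[28,46] z:[27,34] -> hit [28,34], descend [1, 8, 9, 19]
    N1 x:[28,32] y:[28,32] z:[92/3,97/3] -> hit [92/3,32] leaf, test {P9@t=92/3}
    N8 x:[35,37] y:[42,46] z:[27,82/3] -> miss, prune
    N9 x:[30,34] y:[31,34] z:[29,31] -> hit [31,31] leaf, test {P10@t=31}
    N19 x:[41,42] y:[40,45] z:[32,34] -> miss, prune
  N17 x:[26,42] y:[21,50] z:[36,118/3] -> hit [36,118/3], descend [6, 11, 20]
    N6 x:[37,42] y:[47,50] z:[116/3,118/3] -> miss, prune
    N11 x:[26,30] y:[40,44] z:[110/3,116/3] -> miss, prune
    N20 x:[35,37] y:[21,26] z:[36,112/3] -> miss, prune

Summary -> nodes [0, 4, 12, 16, 1, 8, 9, 19, 17, 6, 11, 20]; box-tests=12; leaf-entries=2; first=P9

== RESULT ==
9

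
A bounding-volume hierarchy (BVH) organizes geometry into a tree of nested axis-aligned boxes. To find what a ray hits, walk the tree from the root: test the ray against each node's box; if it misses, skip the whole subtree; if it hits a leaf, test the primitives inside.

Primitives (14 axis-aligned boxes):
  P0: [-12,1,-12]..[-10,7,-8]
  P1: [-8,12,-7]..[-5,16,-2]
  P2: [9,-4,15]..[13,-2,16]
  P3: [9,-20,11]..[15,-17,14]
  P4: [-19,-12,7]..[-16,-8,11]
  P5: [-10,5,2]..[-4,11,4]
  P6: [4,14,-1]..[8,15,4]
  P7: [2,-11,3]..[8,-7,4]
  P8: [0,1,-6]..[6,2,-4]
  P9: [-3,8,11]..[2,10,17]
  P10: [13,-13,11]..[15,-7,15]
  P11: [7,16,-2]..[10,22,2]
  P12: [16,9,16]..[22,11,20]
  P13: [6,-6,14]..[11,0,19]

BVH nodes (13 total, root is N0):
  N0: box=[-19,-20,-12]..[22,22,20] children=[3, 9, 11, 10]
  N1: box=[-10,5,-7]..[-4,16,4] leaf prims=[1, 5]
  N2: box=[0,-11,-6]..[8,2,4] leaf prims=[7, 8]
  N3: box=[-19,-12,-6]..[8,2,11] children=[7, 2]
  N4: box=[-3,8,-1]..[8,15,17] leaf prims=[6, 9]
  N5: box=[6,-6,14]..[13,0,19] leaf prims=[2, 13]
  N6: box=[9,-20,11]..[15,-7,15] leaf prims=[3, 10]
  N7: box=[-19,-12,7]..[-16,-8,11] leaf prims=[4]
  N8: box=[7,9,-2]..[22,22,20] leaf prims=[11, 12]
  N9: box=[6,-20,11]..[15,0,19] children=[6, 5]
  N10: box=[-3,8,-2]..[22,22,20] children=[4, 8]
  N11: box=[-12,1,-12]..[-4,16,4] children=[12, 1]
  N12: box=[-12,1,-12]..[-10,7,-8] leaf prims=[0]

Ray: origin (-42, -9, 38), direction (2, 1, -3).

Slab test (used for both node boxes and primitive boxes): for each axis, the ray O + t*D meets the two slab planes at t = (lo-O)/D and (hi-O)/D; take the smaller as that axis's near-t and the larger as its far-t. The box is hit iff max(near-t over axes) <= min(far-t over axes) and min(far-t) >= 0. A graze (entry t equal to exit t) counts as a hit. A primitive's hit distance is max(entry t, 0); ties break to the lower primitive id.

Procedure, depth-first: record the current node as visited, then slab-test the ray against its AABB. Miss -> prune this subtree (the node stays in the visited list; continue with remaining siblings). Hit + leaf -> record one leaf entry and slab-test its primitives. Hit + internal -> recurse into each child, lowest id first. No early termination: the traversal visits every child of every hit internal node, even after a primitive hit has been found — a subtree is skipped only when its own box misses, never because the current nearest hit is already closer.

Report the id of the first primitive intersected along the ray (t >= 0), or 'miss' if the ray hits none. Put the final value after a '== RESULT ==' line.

Traverse from the root:
N0 x:[23/2,32] y:[-11,31] z:[6,50/3] -> hit [23/2,50/3], descend [3, 9, 10, 11]
  N3 x:[23/2,25] y:[-3,11] z:[9,44/3] -> miss, prune
  N9 x:[24,57/2] y:[-11,9] z:[19/3,9] -> miss, prune
  N10 x:[39/2,32] y:[17,31] z:[6,40/3] -> miss, prune
  N11 x:[15,19] y:[10,25] z:[34/3,50/3] -> hit [15,50/3], descend [1, 12]
    N1 x:[16,19] y:[14,25] z:[34/3,15] -> miss, prune
    N12 x:[15,16] y:[10,16] z:[46/3,50/3] -> hit [46/3,16] leaf, test {P0@t=46/3}

Summary -> nodes [0, 3, 9, 10, 11, 1, 12]; box-tests=7; leaf-entries=1; first=P0

== RESULT ==
0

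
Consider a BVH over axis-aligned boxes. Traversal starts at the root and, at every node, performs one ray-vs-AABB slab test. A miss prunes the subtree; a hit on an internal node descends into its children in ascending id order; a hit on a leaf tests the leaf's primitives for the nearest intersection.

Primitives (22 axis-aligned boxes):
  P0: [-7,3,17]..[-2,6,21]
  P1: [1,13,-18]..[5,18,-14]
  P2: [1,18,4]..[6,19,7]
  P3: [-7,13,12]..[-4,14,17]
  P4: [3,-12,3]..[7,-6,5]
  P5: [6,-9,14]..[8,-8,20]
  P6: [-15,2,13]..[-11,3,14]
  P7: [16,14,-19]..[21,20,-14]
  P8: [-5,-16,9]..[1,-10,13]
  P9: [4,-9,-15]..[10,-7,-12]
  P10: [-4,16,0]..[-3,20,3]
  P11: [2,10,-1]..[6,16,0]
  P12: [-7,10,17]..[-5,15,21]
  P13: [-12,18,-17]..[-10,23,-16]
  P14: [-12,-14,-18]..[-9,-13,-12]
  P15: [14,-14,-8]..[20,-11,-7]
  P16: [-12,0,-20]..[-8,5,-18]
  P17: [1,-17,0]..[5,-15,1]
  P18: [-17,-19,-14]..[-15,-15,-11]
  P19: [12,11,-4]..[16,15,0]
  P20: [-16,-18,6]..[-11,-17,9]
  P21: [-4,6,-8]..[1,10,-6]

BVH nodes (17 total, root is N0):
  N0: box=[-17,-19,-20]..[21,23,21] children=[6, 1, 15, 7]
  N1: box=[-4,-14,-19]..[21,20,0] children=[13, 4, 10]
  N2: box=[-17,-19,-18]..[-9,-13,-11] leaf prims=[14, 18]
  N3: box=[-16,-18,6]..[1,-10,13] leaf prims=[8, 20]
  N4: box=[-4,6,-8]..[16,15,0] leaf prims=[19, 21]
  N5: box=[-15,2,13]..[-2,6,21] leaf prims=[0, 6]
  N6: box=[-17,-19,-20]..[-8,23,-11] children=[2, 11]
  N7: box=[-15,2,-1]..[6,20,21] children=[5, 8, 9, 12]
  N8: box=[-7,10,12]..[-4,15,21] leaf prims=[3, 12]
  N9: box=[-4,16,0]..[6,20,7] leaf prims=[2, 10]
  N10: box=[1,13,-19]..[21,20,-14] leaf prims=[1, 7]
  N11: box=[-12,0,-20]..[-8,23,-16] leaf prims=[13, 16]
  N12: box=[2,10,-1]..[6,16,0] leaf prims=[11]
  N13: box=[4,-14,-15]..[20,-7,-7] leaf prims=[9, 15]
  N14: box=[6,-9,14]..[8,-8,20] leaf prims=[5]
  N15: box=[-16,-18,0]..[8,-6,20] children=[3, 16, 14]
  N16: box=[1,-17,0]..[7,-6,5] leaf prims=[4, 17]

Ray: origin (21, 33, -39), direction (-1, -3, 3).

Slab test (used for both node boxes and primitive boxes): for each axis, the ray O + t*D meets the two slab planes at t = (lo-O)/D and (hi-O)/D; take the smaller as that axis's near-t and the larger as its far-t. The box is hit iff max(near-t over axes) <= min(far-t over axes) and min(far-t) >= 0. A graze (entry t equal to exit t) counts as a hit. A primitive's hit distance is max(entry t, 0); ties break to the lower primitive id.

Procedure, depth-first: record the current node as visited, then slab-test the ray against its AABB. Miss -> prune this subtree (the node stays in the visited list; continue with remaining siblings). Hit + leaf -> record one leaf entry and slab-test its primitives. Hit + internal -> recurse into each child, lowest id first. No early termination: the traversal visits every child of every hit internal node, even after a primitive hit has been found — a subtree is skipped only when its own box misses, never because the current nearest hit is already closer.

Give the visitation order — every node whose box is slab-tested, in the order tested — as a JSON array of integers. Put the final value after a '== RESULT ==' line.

Traverse from the root:
N0 x:[0,38] y:[10/3,52/3] z:[19/3,20] -> hit [19/3,52/3], descend [1, 6, 7, 15]
  N1 x:[0,25] y:[13/3,47/3] z:[20/3,13] -> hit [20/3,13], descend [4, 10, 13]
    N4 x:[5,25] y:[6,9] z:[31/3,13] -> miss, prune
    N10 x:[0,20] y:[13/3,20/3] z:[20/3,25/3] -> hit [20/3,20/3] leaf, test {P1(miss), P7(miss)}
    N13 x:[1,17] y:[40/3,47/3] z:[8,32/3] -> miss, prune
  N6 x:[29,38] y:[10/3,52/3] z:[19/3,28/3] -> miss, prune
  N7 x:[15,36] y:[13/3,31/3] z:[38/3,20] -> miss, prune
  N15 x:[13,37] y:[13,17] z:[13,59/3] -> hit [13,17], descend [3, 14, 16]
    N3 x:[20,37] y:[43/3,17] z:[15,52/3] -> miss, prune
    N14 x:[13,15] y:[41/3,14] z:[53/3,59/3] -> miss, prune
    N16 x:[14,20] y:[13,50/3] z:[13,44/3] -> hit [14,44/3] leaf, test {P4@t=14, P17(miss)}

order=[0, 1, 4, 10, 13, 6, 7, 15, 3, 14, 16]  |boxes|=11  |leaves|=2  hit=P4

== RESULT ==
[0, 1, 4, 10, 13, 6, 7, 15, 3, 14, 16]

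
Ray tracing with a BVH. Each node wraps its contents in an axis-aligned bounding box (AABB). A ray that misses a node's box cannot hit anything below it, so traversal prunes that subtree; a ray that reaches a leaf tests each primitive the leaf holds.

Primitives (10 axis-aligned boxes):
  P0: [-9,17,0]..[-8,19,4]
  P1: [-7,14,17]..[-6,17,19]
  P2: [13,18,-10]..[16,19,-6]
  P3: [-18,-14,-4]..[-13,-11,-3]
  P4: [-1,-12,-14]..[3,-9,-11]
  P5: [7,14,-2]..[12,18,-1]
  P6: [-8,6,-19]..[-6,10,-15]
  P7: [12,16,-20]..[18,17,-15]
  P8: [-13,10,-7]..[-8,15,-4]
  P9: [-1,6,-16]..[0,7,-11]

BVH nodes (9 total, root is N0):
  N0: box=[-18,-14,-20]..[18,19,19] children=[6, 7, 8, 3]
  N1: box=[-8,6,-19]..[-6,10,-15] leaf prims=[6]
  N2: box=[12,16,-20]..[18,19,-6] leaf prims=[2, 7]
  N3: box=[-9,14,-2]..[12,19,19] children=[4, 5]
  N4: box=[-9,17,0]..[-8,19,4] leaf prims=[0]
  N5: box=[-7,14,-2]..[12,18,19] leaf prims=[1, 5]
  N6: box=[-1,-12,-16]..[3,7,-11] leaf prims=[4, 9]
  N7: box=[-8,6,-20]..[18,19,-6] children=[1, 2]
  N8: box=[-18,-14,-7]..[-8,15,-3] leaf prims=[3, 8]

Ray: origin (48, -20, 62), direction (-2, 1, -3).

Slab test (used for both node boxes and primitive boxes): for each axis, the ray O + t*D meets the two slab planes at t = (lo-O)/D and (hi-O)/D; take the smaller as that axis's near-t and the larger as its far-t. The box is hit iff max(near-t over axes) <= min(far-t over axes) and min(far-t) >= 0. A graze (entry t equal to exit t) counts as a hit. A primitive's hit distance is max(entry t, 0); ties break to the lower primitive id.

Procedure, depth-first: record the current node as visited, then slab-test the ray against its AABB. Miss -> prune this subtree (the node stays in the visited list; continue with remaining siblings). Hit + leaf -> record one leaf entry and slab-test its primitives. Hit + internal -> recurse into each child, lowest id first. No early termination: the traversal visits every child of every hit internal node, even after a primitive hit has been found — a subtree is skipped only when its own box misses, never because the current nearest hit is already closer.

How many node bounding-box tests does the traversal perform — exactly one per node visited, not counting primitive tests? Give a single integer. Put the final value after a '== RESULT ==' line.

Walk:
N0 x:[15,33] y:[6,39] z:[43/3,82/3] -> hit [15,82/3], descend [3, 6, 7, 8]
  N3 x:[18,57/2] y:[34,39] z:[43/3,64/3] -> miss, prune
  N6 x:[45/2,49/2] y:[8,27] z:[73/3,26] -> hit [73/3,49/2] leaf, test {P4(miss), P9(miss)}
  N7 x:[15,28] y:[26,39] z:[68/3,82/3] -> hit [26,82/3], descend [1, 2]
    N1 x:[27,28] y:[26,30] z:[77/3,27] -> hit [27,27] leaf, test {P6@t=27}
    N2 x:[15,18] y:[36,39] z:[68/3,82/3] -> miss, prune
  N8 x:[28,33] y:[6,35] z:[65/3,23] -> miss, prune

Visited [0, 3, 6, 7, 1, 2, 8]. Tests: 7 box, 2 leaf. Nearest: P6.

== RESULT ==
7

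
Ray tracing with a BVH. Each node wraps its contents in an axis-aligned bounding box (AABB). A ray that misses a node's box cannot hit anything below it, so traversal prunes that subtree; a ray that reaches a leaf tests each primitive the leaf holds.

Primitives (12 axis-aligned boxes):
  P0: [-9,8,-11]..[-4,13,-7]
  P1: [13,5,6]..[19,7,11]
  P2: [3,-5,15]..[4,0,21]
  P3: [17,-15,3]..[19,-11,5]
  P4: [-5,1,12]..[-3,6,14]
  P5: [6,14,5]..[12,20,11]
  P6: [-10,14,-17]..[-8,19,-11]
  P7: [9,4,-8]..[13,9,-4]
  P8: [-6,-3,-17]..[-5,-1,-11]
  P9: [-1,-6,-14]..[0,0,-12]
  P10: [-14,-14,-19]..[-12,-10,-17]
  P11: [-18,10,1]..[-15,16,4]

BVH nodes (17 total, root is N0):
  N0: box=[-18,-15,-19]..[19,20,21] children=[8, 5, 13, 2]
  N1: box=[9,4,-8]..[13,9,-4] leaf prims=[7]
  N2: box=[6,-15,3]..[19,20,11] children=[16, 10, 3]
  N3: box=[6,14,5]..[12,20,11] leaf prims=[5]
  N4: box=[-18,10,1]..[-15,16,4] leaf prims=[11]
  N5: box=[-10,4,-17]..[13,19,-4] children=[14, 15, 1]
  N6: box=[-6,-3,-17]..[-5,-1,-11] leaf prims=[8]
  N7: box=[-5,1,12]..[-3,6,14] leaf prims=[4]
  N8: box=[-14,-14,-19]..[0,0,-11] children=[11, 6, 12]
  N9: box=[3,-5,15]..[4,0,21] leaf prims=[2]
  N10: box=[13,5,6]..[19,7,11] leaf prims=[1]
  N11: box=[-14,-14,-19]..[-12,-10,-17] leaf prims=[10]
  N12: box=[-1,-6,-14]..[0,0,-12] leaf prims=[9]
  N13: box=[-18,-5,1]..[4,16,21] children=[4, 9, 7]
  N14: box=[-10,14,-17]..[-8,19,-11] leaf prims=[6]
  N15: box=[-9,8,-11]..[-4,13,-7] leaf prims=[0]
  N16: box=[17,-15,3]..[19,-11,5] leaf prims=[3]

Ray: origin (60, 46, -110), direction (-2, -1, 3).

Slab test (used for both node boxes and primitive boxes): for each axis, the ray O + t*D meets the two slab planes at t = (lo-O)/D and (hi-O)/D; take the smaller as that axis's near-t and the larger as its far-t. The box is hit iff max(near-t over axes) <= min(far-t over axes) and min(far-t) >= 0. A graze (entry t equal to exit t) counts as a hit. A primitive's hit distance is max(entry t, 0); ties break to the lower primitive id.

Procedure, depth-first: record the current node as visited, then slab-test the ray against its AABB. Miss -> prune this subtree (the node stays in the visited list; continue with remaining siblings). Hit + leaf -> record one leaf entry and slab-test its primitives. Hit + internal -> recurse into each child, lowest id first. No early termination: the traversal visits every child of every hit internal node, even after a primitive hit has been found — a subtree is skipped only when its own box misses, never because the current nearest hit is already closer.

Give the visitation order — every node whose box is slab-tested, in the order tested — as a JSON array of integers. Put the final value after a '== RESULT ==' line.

Trace the traversal:
N0 x:[41/2,39] y:[26,61] z:[91/3,131/3] -> hit [91/3,39], descend [2, 5, 8, 13]
  N2 x:[41/2,27] y:[26,61] z:[113/3,121/3] -> miss, prune
  N5 x:[47/2,35] y:[27,42] z:[31,106/3] -> hit [31,35], descend [1, 14, 15]
    N1 x:[47/2,51/2] y:[37,42] z:[34,106/3] -> miss, prune
    N14 x:[34,35] y:[27,32] z:[31,33] -> miss, prune
    N15 x:[32,69/2] y:[33,38] z:[33,103/3] -> hit [33,103/3] leaf, test {P0@t=33}
  N8 x:[30,37] y:[46,60] z:[91/3,33] -> miss, prune
  N13 x:[28,39] y:[30,51] z:[37,131/3] -> hit [37,39], descend [4, 7, 9]
    N4 x:[75/2,39] y:[30,36] z:[37,38] -> miss, prune
    N7 x:[63/2,65/2] y:[40,45] z:[122/3,124/3] -> miss, prune
    N9 x:[28,57/2] y:[46,51] z:[125/3,131/3] -> miss, prune

Summary -> nodes [0, 2, 5, 1, 14, 15, 8, 13, 4, 7, 9]; box-tests=11; leaf-entries=1; first=P0

== RESULT ==
[0, 2, 5, 1, 14, 15, 8, 13, 4, 7, 9]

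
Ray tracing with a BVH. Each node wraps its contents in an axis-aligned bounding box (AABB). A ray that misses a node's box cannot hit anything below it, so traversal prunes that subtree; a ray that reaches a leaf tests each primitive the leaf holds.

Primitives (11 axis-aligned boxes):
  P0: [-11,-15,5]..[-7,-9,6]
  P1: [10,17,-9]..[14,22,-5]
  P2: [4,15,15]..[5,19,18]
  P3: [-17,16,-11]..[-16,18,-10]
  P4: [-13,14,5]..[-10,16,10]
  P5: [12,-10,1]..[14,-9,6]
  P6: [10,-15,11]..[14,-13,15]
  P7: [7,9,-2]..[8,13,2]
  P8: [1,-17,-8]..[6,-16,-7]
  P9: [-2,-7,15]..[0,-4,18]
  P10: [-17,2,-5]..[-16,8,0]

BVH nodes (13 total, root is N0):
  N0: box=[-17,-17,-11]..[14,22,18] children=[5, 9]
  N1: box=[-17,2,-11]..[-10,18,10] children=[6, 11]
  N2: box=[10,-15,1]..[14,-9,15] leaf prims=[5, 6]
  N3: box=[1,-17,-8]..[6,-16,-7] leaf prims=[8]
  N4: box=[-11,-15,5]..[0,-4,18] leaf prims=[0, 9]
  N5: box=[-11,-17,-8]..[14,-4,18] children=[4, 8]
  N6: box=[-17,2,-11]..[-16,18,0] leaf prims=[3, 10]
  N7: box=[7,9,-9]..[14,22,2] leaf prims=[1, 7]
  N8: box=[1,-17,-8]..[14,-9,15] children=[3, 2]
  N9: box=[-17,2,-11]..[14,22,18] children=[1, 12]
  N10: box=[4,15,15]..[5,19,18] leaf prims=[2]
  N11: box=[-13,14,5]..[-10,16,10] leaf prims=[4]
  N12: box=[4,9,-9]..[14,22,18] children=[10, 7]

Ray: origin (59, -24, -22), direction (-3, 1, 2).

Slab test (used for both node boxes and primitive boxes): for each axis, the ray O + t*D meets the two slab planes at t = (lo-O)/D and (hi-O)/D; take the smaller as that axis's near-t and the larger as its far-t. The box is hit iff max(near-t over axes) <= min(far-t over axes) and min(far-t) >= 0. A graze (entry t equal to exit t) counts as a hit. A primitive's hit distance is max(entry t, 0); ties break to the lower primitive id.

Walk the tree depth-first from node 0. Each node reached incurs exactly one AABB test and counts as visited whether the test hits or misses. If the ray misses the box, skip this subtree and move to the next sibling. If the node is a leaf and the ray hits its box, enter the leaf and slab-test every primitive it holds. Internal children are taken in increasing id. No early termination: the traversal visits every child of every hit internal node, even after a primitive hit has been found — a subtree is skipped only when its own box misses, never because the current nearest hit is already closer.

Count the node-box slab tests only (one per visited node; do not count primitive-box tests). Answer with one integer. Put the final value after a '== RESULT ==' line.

Walk:
N0 x:[15,76/3] y:[7,46] z:[11/2,20] -> hit [15,20], descend [5, 9]
  N5 x:[15,70/3] y:[7,20] z:[7,20] -> hit [15,20], descend [4, 8]
    N4 x:[59/3,70/3] y:[9,20] z:[27/2,20] -> hit [59/3,20] leaf, test {P0(miss), P9@t=59/3}
    N8 x:[15,58/3] y:[7,15] z:[7,37/2] -> hit [15,15], descend [2, 3]
      N2 x:[15,49/3] y:[9,15] z:[23/2,37/2] -> hit [15,15] leaf, test {P5(miss), P6(miss)}
      N3 x:[53/3,58/3] y:[7,8] z:[7,15/2] -> miss, prune
  N9 x:[15,76/3] y:[26,46] z:[11/2,20] -> miss, prune

Summary -> nodes [0, 5, 4, 8, 2, 3, 9]; box-tests=7; leaf-entries=2; first=P9

== RESULT ==
7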